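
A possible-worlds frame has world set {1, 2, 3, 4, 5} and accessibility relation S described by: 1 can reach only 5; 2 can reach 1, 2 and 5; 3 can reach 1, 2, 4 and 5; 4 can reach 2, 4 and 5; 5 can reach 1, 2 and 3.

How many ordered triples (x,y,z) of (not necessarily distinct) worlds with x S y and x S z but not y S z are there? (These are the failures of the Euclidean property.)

Enumerating: (1,5,5), (2,1,1), (2,1,2), (2,5,5), (3,1,1), (3,1,2), (3,1,4), (3,2,4), (3,4,1), (3,5,4), (3,5,5), (4,2,4), … and 7 more.
Total: 19.

19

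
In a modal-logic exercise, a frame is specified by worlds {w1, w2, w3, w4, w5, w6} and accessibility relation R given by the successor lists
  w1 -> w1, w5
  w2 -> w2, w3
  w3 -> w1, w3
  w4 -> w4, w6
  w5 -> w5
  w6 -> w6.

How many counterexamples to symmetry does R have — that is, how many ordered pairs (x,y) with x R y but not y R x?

Enumerating: (w1,w5), (w2,w3), (w3,w1), (w4,w6).

4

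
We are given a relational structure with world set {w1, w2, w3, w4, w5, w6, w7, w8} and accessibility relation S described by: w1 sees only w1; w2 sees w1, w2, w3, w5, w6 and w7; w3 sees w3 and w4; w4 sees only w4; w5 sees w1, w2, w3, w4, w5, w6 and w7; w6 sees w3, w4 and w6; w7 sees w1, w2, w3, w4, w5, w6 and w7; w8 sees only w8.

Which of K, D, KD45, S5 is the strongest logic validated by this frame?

D

Serial (axiom D): yes — every world has a successor (e.g. w1 S w1).
Euclidean (axiom 5): no — w2 S w1 and w2 S w3, but not w1 S w3.
Transitive (axiom 4): no — w2 S w3 and w3 S w4, but not w2 S w4.
Reflexive (axiom T): yes — every world is S-related to itself.
So F validates K, D; KD45 would additionally require S to be Euclidean and transitive. The strongest is D.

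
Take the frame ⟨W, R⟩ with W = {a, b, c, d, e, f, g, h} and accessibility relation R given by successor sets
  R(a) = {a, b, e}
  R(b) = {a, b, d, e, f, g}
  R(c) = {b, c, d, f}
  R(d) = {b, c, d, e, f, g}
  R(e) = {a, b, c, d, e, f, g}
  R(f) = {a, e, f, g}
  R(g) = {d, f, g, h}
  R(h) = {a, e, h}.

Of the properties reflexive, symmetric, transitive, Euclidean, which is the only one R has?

reflexive

Reflexive: yes — every world is R-related to itself.
Symmetric: no — b R f but not f R b.
Transitive: no — a R b and b R d, but not a R d.
Euclidean: no — b R a and b R d, but not a R d.
Only reflexive holds.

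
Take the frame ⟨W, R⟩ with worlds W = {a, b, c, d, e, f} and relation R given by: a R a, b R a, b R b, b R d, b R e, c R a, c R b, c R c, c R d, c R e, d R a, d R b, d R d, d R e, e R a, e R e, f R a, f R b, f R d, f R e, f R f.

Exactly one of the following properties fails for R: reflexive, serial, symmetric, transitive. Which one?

symmetric

Reflexive: yes — every world is R-related to itself.
Serial: yes — every world has a successor (e.g. a R a).
Symmetric: no — b R a but not a R b.
Transitive: yes — every two-step R-path is closed by a direct edge.
Only symmetric fails.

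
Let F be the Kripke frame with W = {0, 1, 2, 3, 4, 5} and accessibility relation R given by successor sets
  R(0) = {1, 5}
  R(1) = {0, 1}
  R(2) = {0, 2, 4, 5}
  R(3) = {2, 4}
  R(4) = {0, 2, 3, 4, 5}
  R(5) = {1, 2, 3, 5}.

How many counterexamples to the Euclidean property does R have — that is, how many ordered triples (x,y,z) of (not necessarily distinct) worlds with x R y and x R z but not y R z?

25

Enumerating: (0,1,5), (1,0,0), (2,0,0), (2,0,2), (2,0,4), (2,5,0), (2,5,4), (4,0,0), (4,0,2), (4,0,3), (4,0,4), (4,2,3), … and 13 more.
Total: 25.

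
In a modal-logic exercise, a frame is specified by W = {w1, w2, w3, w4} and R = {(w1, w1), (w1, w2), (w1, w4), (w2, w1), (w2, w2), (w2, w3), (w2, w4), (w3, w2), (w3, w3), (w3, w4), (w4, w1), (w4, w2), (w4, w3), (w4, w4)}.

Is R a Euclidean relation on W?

Euclidean: no — w2 R w1 and w2 R w3, but not w1 R w3.

No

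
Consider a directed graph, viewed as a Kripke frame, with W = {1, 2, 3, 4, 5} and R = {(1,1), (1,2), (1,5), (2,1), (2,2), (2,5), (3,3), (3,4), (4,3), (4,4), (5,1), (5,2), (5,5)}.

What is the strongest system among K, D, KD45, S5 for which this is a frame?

S5

Serial (axiom D): yes — every world has a successor (e.g. 1 R 1).
Euclidean (axiom 5): yes — any two successors of a common world are R-related.
Transitive (axiom 4): yes — every two-step R-path is closed by a direct edge.
Reflexive (axiom T): yes — every world is R-related to itself.
So F validates K, D, KD45, S5. The strongest is S5.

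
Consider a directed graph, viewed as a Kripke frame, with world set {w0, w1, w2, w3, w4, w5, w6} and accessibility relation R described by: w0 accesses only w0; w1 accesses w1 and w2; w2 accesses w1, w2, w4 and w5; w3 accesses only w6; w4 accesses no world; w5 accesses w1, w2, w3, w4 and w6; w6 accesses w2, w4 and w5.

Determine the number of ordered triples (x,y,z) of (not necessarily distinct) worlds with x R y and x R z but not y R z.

29

Enumerating: (w2,w1,w4), (w2,w1,w5), (w2,w4,w1), (w2,w4,w2), (w2,w4,w4), (w2,w4,w5), (w2,w5,w5), (w3,w6,w6), (w5,w1,w3), (w5,w1,w4), (w5,w1,w6), (w5,w2,w3), … and 17 more.
Total: 29.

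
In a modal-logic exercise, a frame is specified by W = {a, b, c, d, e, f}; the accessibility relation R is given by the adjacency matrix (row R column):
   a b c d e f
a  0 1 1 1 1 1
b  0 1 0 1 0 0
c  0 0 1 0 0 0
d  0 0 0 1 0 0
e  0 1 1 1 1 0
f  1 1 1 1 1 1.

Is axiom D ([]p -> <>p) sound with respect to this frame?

Yes

The schema D characterises exactly the serial frames.
Serial: yes — every world has a successor (e.g. a R b).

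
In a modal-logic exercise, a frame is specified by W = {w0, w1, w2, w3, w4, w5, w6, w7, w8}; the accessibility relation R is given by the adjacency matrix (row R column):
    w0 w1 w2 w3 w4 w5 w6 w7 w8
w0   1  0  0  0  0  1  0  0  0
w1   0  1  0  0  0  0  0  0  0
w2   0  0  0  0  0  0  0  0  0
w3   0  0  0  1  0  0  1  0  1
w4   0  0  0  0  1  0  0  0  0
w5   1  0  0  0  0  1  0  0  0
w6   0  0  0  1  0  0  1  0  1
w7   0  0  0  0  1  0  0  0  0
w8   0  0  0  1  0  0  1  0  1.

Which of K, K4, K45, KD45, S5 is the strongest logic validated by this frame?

Transitive (axiom 4): yes — every two-step R-path is closed by a direct edge.
Euclidean (axiom 5): yes — any two successors of a common world are R-related.
Serial (axiom D): no — w2 has no R-successor.
Reflexive (axiom T): no — w2 is not related to itself.
So F validates K, K4, K45; KD45 would additionally require R to be serial. The strongest is K45.

K45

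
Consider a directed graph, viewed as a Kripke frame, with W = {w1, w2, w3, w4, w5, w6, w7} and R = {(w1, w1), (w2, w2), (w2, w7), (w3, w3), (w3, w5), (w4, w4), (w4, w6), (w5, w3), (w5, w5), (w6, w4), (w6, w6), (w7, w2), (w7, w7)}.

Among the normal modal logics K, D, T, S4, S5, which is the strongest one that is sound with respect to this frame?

S5

Serial (axiom D): yes — every world has a successor (e.g. w1 R w1).
Reflexive (axiom T): yes — every world is R-related to itself.
Transitive (axiom 4): yes — every two-step R-path is closed by a direct edge.
Euclidean (axiom 5): yes — any two successors of a common world are R-related.
So F validates K, D, T, S4, S5. The strongest is S5.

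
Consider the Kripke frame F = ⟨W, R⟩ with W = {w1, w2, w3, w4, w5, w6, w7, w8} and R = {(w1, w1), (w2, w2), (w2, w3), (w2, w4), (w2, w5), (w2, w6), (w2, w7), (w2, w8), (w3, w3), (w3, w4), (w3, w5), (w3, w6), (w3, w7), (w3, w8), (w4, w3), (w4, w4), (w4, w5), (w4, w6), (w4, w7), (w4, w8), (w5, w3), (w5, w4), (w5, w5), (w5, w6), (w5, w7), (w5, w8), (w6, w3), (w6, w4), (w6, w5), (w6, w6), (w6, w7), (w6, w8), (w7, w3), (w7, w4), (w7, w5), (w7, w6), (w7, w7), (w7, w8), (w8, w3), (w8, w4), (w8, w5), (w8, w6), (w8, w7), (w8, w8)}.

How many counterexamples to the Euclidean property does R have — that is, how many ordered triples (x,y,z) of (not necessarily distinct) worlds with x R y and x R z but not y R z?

Enumerating: (w2,w3,w2), (w2,w4,w2), (w2,w5,w2), (w2,w6,w2), (w2,w7,w2), (w2,w8,w2).

6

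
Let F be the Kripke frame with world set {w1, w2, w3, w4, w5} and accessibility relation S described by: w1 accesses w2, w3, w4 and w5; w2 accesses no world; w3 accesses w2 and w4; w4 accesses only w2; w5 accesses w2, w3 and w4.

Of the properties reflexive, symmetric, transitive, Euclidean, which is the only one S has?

Reflexive: no — w1 is not related to itself.
Symmetric: no — w1 S w2 but not w2 S w1.
Transitive: yes — every two-step S-path is closed by a direct edge.
Euclidean: no — w1 S w2 and w1 S w3, but not w2 S w3.
Only transitive holds.

transitive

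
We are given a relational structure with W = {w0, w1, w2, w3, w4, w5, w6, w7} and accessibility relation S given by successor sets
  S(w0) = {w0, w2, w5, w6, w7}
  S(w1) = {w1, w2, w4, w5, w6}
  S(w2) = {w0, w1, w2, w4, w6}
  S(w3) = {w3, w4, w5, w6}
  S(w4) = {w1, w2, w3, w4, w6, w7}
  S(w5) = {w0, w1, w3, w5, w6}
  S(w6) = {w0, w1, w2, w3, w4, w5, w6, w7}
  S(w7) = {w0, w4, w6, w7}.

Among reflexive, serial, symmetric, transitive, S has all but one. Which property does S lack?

transitive

Reflexive: yes — every world is S-related to itself.
Serial: yes — every world has a successor (e.g. w0 S w0).
Symmetric: yes — every pair in S has its reverse in S.
Transitive: no — w0 S w2 and w2 S w1, but not w0 S w1.
Only transitive fails.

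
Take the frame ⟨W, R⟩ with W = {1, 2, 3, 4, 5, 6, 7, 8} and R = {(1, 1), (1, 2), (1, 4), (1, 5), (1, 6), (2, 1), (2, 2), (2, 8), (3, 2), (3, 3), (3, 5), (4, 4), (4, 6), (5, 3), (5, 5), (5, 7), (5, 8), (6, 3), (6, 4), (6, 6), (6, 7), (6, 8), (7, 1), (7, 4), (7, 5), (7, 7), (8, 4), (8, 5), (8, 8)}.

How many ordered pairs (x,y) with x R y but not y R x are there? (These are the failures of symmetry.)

Enumerating: (1,4), (1,5), (1,6), (2,8), (3,2), (6,3), (6,7), (6,8), (7,1), (7,4), (8,4).

11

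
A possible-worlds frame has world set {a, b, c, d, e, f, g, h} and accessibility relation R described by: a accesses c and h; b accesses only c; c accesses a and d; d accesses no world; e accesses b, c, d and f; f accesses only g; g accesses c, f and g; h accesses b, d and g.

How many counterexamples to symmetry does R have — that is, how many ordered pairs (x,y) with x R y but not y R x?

11

Enumerating: (a,h), (b,c), (c,d), (e,b), (e,c), (e,d), (e,f), (g,c), (h,b), (h,d), (h,g).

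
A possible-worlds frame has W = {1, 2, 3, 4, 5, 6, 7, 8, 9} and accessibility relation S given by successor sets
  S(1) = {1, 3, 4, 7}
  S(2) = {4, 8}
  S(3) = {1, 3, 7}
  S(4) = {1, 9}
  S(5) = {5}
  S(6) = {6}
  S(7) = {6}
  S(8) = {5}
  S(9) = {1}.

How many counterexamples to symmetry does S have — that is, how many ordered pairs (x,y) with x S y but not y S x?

Enumerating: (1,7), (2,4), (2,8), (3,7), (4,9), (7,6), (8,5), (9,1).

8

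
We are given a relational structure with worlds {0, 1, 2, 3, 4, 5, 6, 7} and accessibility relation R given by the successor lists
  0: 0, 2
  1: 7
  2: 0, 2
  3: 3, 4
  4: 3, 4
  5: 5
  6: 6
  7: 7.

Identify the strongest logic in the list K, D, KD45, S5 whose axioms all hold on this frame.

KD45

Serial (axiom D): yes — every world has a successor (e.g. 0 R 0).
Euclidean (axiom 5): yes — any two successors of a common world are R-related.
Transitive (axiom 4): yes — every two-step R-path is closed by a direct edge.
Reflexive (axiom T): no — 1 is not related to itself.
So F validates K, D, KD45; S5 would additionally require R to be reflexive. The strongest is KD45.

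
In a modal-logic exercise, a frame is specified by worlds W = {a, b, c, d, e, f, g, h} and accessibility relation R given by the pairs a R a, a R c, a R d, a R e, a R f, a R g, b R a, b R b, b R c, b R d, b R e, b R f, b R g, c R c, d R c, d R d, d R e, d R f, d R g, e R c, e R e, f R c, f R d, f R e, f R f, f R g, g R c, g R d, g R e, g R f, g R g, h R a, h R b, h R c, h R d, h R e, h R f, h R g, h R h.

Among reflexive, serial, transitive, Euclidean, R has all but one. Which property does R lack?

Reflexive: yes — every world is R-related to itself.
Serial: yes — every world has a successor (e.g. a R a).
Transitive: yes — every two-step R-path is closed by a direct edge.
Euclidean: no — a R c and a R d, but not c R d.
Only Euclidean fails.

Euclidean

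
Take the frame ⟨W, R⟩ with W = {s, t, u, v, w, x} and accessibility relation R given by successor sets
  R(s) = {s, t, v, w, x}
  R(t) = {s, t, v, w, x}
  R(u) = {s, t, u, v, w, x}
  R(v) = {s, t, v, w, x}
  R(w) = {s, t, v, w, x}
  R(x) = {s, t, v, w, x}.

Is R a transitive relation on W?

Yes

Transitive: yes — every two-step R-path is closed by a direct edge.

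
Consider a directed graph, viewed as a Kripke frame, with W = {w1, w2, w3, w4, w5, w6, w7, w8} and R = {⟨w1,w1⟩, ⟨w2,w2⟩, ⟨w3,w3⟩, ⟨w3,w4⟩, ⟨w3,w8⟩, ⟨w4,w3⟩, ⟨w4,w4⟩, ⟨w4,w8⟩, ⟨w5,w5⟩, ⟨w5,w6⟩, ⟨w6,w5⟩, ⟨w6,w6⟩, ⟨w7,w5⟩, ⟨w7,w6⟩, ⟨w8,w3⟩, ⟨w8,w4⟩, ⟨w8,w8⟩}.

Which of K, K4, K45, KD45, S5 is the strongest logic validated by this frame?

Transitive (axiom 4): yes — every two-step R-path is closed by a direct edge.
Euclidean (axiom 5): yes — any two successors of a common world are R-related.
Serial (axiom D): yes — every world has a successor (e.g. w1 R w1).
Reflexive (axiom T): no — w7 is not related to itself.
So F validates K, K4, K45, KD45; S5 would additionally require R to be reflexive. The strongest is KD45.

KD45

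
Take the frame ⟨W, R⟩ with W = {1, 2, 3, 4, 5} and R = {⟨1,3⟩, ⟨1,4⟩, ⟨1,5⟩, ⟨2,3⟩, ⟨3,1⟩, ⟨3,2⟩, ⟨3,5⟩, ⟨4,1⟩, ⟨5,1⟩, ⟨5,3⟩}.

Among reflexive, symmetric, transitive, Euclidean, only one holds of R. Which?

Reflexive: no — 1 is not related to itself.
Symmetric: yes — every pair in R has its reverse in R.
Transitive: no — 1 R 3 and 3 R 2, but not 1 R 2.
Euclidean: no — 1 R 3 and 1 R 4, but not 3 R 4.
Only symmetric holds.

symmetric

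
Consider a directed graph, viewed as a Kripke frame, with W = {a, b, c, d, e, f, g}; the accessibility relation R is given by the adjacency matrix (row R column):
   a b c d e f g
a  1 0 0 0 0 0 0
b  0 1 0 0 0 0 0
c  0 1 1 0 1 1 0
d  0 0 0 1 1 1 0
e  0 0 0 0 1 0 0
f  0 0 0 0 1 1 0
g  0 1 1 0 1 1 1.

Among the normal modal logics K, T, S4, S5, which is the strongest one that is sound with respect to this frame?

Reflexive (axiom T): yes — every world is R-related to itself.
Transitive (axiom 4): yes — every two-step R-path is closed by a direct edge.
Euclidean (axiom 5): no — c R b and c R e, but not b R e.
So F validates K, T, S4; S5 would additionally require R to be Euclidean. The strongest is S4.

S4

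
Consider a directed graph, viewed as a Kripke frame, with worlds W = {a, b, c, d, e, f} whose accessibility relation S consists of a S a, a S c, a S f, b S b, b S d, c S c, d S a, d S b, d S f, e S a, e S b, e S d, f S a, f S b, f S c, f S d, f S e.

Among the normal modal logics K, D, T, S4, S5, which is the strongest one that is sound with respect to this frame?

D

Serial (axiom D): yes — every world has a successor (e.g. a S a).
Reflexive (axiom T): no — d is not related to itself.
Transitive (axiom 4): no — a S f and f S b, but not a S b.
Euclidean (axiom 5): no — a S c and a S f, but not c S f.
So F validates K, D; T would additionally require S to be reflexive. The strongest is D.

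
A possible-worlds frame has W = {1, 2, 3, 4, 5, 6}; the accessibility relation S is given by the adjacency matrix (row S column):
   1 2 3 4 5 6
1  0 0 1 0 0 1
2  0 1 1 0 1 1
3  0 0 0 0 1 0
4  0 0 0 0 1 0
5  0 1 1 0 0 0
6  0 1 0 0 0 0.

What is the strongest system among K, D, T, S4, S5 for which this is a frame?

Serial (axiom D): yes — every world has a successor (e.g. 1 S 3).
Reflexive (axiom T): no — 1 is not related to itself.
Transitive (axiom 4): no — 1 S 3 and 3 S 5, but not 1 S 5.
Euclidean (axiom 5): no — 1 S 3 and 1 S 6, but not 3 S 6.
So F validates K, D; T would additionally require S to be reflexive. The strongest is D.

D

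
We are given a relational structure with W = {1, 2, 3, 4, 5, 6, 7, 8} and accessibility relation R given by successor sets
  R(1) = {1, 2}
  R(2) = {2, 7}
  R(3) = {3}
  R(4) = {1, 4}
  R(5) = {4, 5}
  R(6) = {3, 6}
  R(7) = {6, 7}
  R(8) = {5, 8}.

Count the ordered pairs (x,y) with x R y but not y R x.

7

Enumerating: (1,2), (2,7), (4,1), (5,4), (6,3), (7,6), (8,5).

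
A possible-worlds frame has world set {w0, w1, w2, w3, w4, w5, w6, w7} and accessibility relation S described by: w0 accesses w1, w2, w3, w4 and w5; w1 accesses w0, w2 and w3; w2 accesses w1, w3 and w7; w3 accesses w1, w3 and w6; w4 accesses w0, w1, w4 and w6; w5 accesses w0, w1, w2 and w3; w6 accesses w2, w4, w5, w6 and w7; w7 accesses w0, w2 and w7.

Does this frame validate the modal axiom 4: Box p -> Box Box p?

By correspondence theory, 4 is valid on a frame iff S is transitive.
Transitive: no — w0 S w2 and w2 S w7, but not w0 S w7.

No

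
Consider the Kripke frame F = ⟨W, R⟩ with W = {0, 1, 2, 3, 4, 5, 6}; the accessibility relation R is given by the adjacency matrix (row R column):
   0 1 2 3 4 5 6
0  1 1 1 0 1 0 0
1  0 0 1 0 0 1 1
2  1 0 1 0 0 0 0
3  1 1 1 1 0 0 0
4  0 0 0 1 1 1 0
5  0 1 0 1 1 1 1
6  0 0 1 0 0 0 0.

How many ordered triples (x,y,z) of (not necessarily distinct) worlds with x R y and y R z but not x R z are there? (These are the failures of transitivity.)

Enumerating: (0,1,5), (0,1,6), (0,4,3), (0,4,5), (1,2,0), (1,5,1), (1,5,3), (1,5,4), (2,0,1), (2,0,4), (3,0,4), (3,1,5), … and 11 more.
Total: 23.

23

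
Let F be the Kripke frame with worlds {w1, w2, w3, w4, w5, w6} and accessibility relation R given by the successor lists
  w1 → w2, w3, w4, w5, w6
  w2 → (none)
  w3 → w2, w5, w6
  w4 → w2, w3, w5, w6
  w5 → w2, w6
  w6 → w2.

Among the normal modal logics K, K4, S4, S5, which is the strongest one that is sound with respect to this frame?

Transitive (axiom 4): yes — every two-step R-path is closed by a direct edge.
Reflexive (axiom T): no — w1 is not related to itself.
Euclidean (axiom 5): no — w1 R w2 and w1 R w3, but not w2 R w3.
So F validates K, K4; S4 would additionally require R to be reflexive. The strongest is K4.

K4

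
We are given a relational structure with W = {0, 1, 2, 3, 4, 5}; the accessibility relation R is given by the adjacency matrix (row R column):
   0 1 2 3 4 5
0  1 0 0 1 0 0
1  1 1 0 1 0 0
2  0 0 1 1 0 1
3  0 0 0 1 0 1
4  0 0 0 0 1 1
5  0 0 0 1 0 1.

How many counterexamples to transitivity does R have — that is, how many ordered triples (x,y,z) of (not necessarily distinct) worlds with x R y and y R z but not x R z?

3

Enumerating: (0,3,5), (1,3,5), (4,5,3).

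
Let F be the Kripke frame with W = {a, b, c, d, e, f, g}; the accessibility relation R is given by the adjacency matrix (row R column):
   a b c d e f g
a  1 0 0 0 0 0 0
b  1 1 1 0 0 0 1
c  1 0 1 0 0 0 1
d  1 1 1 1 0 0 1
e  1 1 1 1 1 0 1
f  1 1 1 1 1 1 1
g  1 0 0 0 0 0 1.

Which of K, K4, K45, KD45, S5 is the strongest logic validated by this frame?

K4

Transitive (axiom 4): yes — every two-step R-path is closed by a direct edge.
Euclidean (axiom 5): no — b R a and b R c, but not a R c.
Serial (axiom D): yes — every world has a successor (e.g. a R a).
Reflexive (axiom T): yes — every world is R-related to itself.
So F validates K, K4; K45 would additionally require R to be Euclidean. The strongest is K4.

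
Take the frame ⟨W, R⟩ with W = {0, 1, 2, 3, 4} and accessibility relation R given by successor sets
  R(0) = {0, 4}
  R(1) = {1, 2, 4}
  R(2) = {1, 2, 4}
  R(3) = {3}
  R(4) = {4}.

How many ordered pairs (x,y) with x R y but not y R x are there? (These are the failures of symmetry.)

Enumerating: (0,4), (1,4), (2,4).

3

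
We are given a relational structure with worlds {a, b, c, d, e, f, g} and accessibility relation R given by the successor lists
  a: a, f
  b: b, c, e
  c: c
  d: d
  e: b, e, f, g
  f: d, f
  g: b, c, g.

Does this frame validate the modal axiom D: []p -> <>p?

Yes

By correspondence theory, D is valid on a frame iff R is serial.
Serial: yes — every world has a successor (e.g. a R a).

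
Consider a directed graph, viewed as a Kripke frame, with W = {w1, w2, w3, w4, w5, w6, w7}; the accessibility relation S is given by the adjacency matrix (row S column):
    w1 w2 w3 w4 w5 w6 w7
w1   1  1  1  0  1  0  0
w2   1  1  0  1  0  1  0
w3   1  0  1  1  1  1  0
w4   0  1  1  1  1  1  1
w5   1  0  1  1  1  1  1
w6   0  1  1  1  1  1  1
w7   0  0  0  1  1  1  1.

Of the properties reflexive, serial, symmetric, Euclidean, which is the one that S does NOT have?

Reflexive: yes — every world is S-related to itself.
Serial: yes — every world has a successor (e.g. w1 S w1).
Symmetric: yes — every pair in S has its reverse in S.
Euclidean: no — w1 S w2 and w1 S w3, but not w2 S w3.
Only Euclidean fails.

Euclidean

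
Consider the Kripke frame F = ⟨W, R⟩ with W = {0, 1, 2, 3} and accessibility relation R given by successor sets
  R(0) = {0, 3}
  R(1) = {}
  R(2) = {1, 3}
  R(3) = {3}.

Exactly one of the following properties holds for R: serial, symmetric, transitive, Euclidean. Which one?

Serial: no — 1 has no R-successor.
Symmetric: no — 0 R 3 but not 3 R 0.
Transitive: yes — every two-step R-path is closed by a direct edge.
Euclidean: no — 2 R 1 and 2 R 3, but not 1 R 3.
Only transitive holds.

transitive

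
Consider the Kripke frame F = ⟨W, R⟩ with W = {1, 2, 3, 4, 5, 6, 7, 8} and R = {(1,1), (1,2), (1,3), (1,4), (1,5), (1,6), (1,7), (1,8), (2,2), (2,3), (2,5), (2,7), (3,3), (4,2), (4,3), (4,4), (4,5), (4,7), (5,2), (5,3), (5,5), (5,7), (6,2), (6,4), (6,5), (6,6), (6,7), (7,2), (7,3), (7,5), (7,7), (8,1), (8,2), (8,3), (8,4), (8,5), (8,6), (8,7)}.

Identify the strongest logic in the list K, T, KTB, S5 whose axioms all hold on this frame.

K

Reflexive (axiom T): no — 8 is not related to itself.
Symmetric (axiom B): no — 1 R 2 but not 2 R 1.
Euclidean (axiom 5): no — 1 R 2 and 1 R 4, but not 2 R 4.
So F validates K; T would additionally require R to be reflexive. The strongest is K.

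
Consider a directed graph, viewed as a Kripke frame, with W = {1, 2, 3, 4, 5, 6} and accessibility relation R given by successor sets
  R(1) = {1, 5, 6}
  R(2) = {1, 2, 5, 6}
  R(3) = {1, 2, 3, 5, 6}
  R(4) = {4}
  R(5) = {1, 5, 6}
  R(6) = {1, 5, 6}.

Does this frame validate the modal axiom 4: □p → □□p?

The schema 4 characterises exactly the transitive frames.
Transitive: yes — every two-step R-path is closed by a direct edge.

Yes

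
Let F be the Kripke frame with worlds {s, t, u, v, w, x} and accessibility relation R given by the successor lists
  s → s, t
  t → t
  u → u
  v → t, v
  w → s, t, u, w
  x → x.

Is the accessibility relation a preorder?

Yes

Reflexive: yes — every world is R-related to itself.
Transitive: yes — every two-step R-path is closed by a direct edge.
So R is a preorder.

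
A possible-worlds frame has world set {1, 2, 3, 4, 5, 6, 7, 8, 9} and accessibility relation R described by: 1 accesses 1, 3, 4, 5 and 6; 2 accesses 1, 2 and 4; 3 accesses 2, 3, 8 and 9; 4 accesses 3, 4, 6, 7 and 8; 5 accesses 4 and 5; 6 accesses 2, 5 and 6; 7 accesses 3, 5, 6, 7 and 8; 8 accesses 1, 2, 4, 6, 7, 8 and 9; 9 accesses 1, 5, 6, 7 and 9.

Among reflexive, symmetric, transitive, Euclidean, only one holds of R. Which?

reflexive

Reflexive: yes — every world is R-related to itself.
Symmetric: no — 1 R 3 but not 3 R 1.
Transitive: no — 1 R 3 and 3 R 2, but not 1 R 2.
Euclidean: no — 1 R 3 and 1 R 4, but not 3 R 4.
Only reflexive holds.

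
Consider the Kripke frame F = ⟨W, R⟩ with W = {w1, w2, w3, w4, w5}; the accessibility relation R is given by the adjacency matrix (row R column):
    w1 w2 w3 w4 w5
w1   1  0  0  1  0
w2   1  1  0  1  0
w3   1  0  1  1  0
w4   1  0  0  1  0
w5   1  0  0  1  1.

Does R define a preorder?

Yes

Reflexive: yes — every world is R-related to itself.
Transitive: yes — every two-step R-path is closed by a direct edge.
So R is a preorder.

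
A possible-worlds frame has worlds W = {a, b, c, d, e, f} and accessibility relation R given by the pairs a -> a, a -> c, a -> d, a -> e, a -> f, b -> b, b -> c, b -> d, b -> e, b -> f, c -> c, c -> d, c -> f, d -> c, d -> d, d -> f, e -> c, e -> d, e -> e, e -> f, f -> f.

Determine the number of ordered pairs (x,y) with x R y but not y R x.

Enumerating: (a,c), (a,d), (a,e), (a,f), (b,c), (b,d), (b,e), (b,f), (c,f), (d,f), (e,c), (e,d), (e,f).

13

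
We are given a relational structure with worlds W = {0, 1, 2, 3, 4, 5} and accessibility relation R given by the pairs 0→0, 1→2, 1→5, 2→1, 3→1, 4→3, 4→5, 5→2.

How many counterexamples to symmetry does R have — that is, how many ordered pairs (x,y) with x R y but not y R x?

Enumerating: (1,5), (3,1), (4,3), (4,5), (5,2).

5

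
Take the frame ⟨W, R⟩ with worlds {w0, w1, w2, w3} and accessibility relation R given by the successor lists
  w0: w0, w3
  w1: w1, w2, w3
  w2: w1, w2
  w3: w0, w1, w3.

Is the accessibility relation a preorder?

Reflexive: yes — every world is R-related to itself.
Transitive: no — w0 R w3 and w3 R w1, but not w0 R w1.
So R is not a preorder.

No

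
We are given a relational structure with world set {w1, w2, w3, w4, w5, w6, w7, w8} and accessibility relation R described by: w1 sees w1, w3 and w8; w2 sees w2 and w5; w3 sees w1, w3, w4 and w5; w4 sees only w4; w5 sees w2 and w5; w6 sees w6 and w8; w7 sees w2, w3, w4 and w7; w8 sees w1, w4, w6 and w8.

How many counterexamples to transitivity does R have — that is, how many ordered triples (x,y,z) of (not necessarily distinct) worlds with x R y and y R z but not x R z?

12

Enumerating: (w1,w3,w4), (w1,w3,w5), (w1,w8,w4), (w1,w8,w6), (w3,w1,w8), (w3,w5,w2), (w6,w8,w1), (w6,w8,w4), (w7,w2,w5), (w7,w3,w1), (w7,w3,w5), (w8,w1,w3).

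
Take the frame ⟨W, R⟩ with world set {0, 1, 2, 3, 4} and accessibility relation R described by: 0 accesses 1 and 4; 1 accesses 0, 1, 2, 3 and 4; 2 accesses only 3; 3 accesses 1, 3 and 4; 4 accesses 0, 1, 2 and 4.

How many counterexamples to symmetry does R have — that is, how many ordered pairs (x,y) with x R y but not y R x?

Enumerating: (1,2), (2,3), (3,4), (4,2).

4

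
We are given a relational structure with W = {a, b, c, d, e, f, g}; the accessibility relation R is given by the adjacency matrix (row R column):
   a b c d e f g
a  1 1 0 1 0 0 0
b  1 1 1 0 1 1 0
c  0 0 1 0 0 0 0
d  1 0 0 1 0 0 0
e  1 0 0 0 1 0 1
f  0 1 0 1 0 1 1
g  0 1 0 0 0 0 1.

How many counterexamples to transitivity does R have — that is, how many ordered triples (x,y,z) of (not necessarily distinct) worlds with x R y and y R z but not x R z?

Enumerating: (a,b,c), (a,b,e), (a,b,f), (b,a,d), (b,e,g), (b,f,d), (b,f,g), (d,a,b), (e,a,b), (e,a,d), (e,g,b), (f,b,a), … and 7 more.
Total: 19.

19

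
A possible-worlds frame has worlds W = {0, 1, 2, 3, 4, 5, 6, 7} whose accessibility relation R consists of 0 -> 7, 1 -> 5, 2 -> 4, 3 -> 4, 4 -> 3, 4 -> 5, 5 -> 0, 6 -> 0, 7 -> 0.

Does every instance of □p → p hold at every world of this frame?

By correspondence theory, T is valid on a frame iff R is reflexive.
Reflexive: no — 0 is not related to itself.

No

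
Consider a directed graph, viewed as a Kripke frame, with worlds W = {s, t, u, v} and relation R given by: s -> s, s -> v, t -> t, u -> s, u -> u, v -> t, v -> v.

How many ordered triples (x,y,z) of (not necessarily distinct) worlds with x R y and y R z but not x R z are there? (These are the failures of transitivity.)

2

Enumerating: (s,v,t), (u,s,v).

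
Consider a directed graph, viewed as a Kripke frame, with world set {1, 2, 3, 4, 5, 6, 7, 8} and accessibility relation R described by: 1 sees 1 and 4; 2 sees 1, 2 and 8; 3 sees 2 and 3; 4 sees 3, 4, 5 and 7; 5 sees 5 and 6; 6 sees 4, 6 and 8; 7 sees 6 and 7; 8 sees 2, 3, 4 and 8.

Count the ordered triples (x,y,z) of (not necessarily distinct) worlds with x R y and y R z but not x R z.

Enumerating: (1,4,3), (1,4,5), (1,4,7), (2,1,4), (2,8,3), (2,8,4), (3,2,1), (3,2,8), (4,3,2), (4,5,6), (4,7,6), (5,6,4), … and 11 more.
Total: 23.

23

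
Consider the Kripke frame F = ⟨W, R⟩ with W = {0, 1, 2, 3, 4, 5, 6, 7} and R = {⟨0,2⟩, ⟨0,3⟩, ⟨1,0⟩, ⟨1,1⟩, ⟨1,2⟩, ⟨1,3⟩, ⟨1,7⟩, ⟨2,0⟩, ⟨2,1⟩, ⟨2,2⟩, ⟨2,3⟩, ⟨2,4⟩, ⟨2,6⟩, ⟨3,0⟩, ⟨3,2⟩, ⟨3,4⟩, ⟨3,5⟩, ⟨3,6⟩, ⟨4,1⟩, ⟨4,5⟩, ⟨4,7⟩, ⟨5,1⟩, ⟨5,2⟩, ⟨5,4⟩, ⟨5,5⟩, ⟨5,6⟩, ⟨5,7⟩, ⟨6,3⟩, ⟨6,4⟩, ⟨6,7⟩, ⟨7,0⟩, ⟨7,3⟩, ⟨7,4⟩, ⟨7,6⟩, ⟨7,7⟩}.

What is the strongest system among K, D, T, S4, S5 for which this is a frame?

D

Serial (axiom D): yes — every world has a successor (e.g. 0 R 2).
Reflexive (axiom T): no — 0 is not related to itself.
Transitive (axiom 4): no — 0 R 2 and 2 R 1, but not 0 R 1.
Euclidean (axiom 5): no — 1 R 0 and 1 R 7, but not 0 R 7.
So F validates K, D; T would additionally require R to be reflexive. The strongest is D.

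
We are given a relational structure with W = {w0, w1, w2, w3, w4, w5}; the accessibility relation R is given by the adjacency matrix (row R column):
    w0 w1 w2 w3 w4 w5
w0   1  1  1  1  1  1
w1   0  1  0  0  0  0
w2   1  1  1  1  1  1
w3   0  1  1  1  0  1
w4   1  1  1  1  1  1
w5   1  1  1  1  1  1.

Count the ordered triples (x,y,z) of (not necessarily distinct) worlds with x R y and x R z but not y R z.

Enumerating: (w0,w1,w0), (w0,w1,w2), (w0,w1,w3), (w0,w1,w4), (w0,w1,w5), (w0,w3,w0), (w0,w3,w4), (w2,w1,w0), (w2,w1,w2), (w2,w1,w3), (w2,w1,w4), (w2,w1,w5), … and 19 more.
Total: 31.

31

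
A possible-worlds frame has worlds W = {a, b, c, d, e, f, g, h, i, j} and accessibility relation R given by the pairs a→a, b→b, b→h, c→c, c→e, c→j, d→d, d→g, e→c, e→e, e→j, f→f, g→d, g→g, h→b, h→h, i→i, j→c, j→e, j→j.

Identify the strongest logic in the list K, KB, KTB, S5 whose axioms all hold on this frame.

Symmetric (axiom B): yes — every pair in R has its reverse in R.
Reflexive (axiom T): yes — every world is R-related to itself.
Euclidean (axiom 5): yes — any two successors of a common world are R-related.
So F validates K, KB, KTB, S5. The strongest is S5.

S5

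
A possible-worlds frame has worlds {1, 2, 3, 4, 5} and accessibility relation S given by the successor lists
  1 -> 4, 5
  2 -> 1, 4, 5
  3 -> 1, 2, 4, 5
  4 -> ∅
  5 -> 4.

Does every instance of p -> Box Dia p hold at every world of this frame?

No

By correspondence theory, B is valid on a frame iff S is symmetric.
Symmetric: no — 1 S 4 but not 4 S 1.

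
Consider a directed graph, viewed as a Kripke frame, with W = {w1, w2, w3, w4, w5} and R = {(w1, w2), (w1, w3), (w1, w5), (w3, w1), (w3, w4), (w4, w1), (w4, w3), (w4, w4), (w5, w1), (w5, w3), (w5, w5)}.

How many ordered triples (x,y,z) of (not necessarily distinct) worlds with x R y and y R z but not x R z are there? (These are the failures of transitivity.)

Enumerating: (w1,w3,w1), (w1,w3,w4), (w1,w5,w1), (w3,w1,w2), (w3,w1,w3), (w3,w1,w5), (w3,w4,w3), (w4,w1,w2), (w4,w1,w5), (w5,w1,w2), (w5,w3,w4).

11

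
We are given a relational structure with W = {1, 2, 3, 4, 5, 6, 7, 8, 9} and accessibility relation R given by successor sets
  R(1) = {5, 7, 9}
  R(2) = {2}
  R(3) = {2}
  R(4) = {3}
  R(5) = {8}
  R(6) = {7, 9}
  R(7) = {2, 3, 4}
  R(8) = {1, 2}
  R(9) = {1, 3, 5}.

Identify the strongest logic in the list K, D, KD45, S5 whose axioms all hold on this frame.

Serial (axiom D): yes — every world has a successor (e.g. 1 R 5).
Euclidean (axiom 5): no — 1 R 5 and 1 R 7, but not 5 R 7.
Transitive (axiom 4): no — 1 R 5 and 5 R 8, but not 1 R 8.
Reflexive (axiom T): no — 1 is not related to itself.
So F validates K, D; KD45 would additionally require R to be Euclidean and transitive. The strongest is D.

D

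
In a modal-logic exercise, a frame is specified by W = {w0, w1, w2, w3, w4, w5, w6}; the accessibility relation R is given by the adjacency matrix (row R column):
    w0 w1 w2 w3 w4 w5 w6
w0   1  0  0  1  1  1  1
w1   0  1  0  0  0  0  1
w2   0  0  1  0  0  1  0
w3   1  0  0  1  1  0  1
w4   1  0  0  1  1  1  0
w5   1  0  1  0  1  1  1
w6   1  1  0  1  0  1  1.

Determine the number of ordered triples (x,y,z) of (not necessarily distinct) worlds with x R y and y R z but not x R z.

Enumerating: (w0,w5,w2), (w0,w6,w1), (w1,w6,w0), (w1,w6,w3), (w1,w6,w5), (w2,w5,w0), (w2,w5,w4), (w2,w5,w6), (w3,w0,w5), (w3,w4,w5), (w3,w6,w1), (w3,w6,w5), … and 12 more.
Total: 24.

24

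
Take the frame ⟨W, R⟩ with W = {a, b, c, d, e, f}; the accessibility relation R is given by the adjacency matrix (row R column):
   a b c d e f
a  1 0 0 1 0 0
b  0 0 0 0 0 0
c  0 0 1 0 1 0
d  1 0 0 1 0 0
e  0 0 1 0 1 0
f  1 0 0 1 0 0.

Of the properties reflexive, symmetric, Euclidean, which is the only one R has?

Reflexive: no — b is not related to itself.
Symmetric: no — f R a but not a R f.
Euclidean: yes — any two successors of a common world are R-related.
Only Euclidean holds.

Euclidean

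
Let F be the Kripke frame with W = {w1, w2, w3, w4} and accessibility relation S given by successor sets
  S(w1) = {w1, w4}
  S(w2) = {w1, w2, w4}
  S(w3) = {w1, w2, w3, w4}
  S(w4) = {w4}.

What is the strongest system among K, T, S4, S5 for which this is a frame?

Reflexive (axiom T): yes — every world is S-related to itself.
Transitive (axiom 4): yes — every two-step S-path is closed by a direct edge.
Euclidean (axiom 5): no — w2 S w4 and w2 S w1, but not w4 S w1.
So F validates K, T, S4; S5 would additionally require S to be Euclidean. The strongest is S4.

S4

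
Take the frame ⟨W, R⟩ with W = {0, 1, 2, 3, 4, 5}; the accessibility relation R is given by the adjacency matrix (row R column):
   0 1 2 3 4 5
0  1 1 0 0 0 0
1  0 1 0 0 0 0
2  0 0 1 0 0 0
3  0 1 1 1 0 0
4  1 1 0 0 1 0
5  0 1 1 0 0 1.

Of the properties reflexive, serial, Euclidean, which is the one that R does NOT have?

Euclidean

Reflexive: yes — every world is R-related to itself.
Serial: yes — every world has a successor (e.g. 0 R 0).
Euclidean: no — 3 R 1 and 3 R 2, but not 1 R 2.
Only Euclidean fails.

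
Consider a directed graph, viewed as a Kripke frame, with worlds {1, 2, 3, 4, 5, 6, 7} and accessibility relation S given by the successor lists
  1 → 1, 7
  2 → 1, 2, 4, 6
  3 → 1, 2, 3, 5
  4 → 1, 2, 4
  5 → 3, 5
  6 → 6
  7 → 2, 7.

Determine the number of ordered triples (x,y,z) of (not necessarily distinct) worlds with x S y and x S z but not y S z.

18

Enumerating: (1,7,1), (2,1,2), (2,1,4), (2,1,6), (2,4,6), (2,6,1), (2,6,2), (2,6,4), (3,1,2), (3,1,3), (3,1,5), (3,2,3), (3,2,5), (3,5,1), (3,5,2), (4,1,2), (4,1,4), (7,2,7).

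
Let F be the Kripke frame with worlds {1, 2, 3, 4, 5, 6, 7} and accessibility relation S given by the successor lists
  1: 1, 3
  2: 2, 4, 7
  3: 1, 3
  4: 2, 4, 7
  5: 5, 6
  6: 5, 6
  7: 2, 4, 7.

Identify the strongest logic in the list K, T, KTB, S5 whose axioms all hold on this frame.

S5

Reflexive (axiom T): yes — every world is S-related to itself.
Symmetric (axiom B): yes — every pair in S has its reverse in S.
Euclidean (axiom 5): yes — any two successors of a common world are S-related.
So F validates K, T, KTB, S5. The strongest is S5.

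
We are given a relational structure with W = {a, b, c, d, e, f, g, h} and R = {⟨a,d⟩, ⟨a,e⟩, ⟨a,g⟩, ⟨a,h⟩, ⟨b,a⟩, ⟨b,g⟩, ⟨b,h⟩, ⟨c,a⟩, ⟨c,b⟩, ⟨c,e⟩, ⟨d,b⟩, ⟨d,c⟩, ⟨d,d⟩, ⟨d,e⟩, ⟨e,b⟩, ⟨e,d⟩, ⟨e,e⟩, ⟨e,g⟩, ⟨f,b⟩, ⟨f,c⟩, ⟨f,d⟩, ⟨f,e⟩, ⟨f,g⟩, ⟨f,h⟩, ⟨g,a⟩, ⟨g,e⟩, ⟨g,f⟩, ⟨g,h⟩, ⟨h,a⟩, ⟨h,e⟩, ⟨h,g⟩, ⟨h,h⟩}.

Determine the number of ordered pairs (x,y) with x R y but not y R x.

Enumerating: (a,d), (a,e), (b,a), (b,g), (b,h), (c,a), (c,b), (c,e), (d,b), (d,c), (e,b), (f,b), (f,c), (f,d), (f,e), (f,h), (h,e).

17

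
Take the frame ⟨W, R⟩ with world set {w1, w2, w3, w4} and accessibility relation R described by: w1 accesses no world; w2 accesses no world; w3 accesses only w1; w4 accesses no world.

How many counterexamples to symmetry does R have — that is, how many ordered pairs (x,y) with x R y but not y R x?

Enumerating: (w3,w1).

1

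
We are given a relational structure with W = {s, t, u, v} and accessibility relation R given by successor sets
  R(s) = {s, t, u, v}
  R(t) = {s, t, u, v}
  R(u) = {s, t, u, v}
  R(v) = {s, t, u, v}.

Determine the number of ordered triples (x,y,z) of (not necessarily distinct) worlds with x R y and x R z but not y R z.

R is Euclidean; there are no such tuples.

0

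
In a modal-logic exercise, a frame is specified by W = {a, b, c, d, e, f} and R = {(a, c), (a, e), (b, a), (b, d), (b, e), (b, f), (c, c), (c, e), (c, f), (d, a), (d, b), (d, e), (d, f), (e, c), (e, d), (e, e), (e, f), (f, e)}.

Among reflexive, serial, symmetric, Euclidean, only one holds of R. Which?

serial

Reflexive: no — a is not related to itself.
Serial: yes — every world has a successor (e.g. a R c).
Symmetric: no — a R c but not c R a.
Euclidean: no — b R a and b R d, but not a R d.
Only serial holds.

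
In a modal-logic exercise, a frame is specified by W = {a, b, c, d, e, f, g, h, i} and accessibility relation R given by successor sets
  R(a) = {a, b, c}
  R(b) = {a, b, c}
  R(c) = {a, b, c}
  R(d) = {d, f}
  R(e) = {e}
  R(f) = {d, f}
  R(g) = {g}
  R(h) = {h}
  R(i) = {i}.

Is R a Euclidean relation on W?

Euclidean: yes — any two successors of a common world are R-related.

Yes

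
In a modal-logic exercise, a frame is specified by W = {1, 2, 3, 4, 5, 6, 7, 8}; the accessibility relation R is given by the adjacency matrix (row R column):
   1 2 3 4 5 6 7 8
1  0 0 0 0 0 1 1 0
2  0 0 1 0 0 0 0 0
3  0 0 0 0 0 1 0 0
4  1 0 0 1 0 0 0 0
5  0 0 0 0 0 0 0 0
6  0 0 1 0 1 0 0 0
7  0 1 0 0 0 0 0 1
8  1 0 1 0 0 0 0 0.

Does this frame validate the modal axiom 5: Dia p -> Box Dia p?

By correspondence theory, 5 is valid on a frame iff R is Euclidean.
Euclidean: no — 1 R 6 and 1 R 7, but not 6 R 7.

No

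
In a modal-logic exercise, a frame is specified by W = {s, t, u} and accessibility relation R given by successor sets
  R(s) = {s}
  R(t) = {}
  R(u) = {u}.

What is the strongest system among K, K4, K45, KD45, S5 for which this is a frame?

Transitive (axiom 4): yes — every two-step R-path is closed by a direct edge.
Euclidean (axiom 5): yes — any two successors of a common world are R-related.
Serial (axiom D): no — t has no R-successor.
Reflexive (axiom T): no — t is not related to itself.
So F validates K, K4, K45; KD45 would additionally require R to be serial. The strongest is K45.

K45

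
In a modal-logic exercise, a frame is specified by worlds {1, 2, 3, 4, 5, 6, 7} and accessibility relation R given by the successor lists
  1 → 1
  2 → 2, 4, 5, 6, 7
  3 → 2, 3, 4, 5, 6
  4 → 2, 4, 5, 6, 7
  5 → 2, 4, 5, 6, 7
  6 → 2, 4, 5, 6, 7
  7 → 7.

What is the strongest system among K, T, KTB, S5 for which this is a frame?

Reflexive (axiom T): yes — every world is R-related to itself.
Symmetric (axiom B): no — 2 R 7 but not 7 R 2.
Euclidean (axiom 5): no — 2 R 7 and 2 R 4, but not 7 R 4.
So F validates K, T; KTB would additionally require R to be symmetric. The strongest is T.

T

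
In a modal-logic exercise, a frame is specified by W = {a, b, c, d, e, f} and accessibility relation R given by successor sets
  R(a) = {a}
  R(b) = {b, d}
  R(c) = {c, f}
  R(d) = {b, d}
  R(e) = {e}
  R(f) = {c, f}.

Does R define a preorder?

Reflexive: yes — every world is R-related to itself.
Transitive: yes — every two-step R-path is closed by a direct edge.
So R is a preorder.

Yes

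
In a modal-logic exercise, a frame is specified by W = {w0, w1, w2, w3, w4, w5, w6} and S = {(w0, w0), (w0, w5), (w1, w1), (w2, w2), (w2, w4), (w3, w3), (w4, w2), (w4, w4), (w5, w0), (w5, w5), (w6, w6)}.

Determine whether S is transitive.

Transitive: yes — every two-step S-path is closed by a direct edge.

Yes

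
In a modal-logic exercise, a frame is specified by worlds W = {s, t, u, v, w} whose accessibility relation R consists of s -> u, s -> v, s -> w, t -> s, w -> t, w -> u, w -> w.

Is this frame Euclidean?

Euclidean: no — s R u and s R v, but not u R v.

No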